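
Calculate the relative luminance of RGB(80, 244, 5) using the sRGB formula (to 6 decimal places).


Linearize each channel (sRGB transfer function): c = v/255; c_lin = c/12.92 if c ≤ 0.04045, else ((c+0.055)/1.055)^2.4
  R: 80/255 ≈ 0.313725 > 0.04045 → ((0.313725+0.055)/1.055)^2.4 ≈ 0.080220
  G: 244/255 ≈ 0.956863 > 0.04045 → ((0.956863+0.055)/1.055)^2.4 ≈ 0.904661
  B: 5/255 ≈ 0.019608 ≤ 0.04045 → 0.019608/12.92 ≈ 0.001518
R_lin = 0.080220, G_lin = 0.904661, B_lin = 0.001518
L = 0.2126×R + 0.7152×G + 0.0722×B
L = 0.2126×0.080220 + 0.7152×0.904661 + 0.0722×0.001518
L ≈ 0.664178


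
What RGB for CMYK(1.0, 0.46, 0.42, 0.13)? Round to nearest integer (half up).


R = 255 × (1-C) × (1-K) = 255 × 0.00 × 0.87 = 0
G = 255 × (1-M) × (1-K) = 255 × 0.54 × 0.87 = 119.799 → 120
B = 255 × (1-Y) × (1-K) = 255 × 0.58 × 0.87 = 128.673 → 129
= RGB(0, 120, 129)


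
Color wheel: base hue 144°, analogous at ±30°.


Base hue: 144°
Left analog: (144 - 30) mod 360 = 114°
Right analog: (144 + 30) mod 360 = 174°
Analogous hues = 114° and 174°


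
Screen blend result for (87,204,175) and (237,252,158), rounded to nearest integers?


Screen: C = 255 - (255-A)×(255-B)/255, rounded to nearest integer
R: 255 - (255-87)×(255-237)/255 = 255 - 3024/255 ≈ 255 - 11.859 = 243.141 → 243
G: 255 - (255-204)×(255-252)/255 = 255 - 153/255 ≈ 255 - 0.600 = 254.400 → 254
B: 255 - (255-175)×(255-158)/255 = 255 - 7760/255 ≈ 255 - 30.431 = 224.569 → 225
= RGB(243, 254, 225)


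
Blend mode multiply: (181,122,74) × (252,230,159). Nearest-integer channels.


Multiply: C = A×B/255, rounded to nearest integer
R: 181×252/255 = 45612/255 ≈ 178.871 → 179
G: 122×230/255 = 28060/255 ≈ 110.039 → 110
B: 74×159/255 = 11766/255 ≈ 46.141 → 46
= RGB(179, 110, 46)


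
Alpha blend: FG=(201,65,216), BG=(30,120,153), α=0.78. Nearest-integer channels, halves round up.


C = α×F + (1-α)×B, with 1-α = 0.22
R: 0.78×201 + 0.22×30 = 156.78 + 6.60 = 163.38 → 163
G: 0.78×65 + 0.22×120 = 50.70 + 26.40 = 77.10 → 77
B: 0.78×216 + 0.22×153 = 168.48 + 33.66 = 202.14 → 202
= RGB(163, 77, 202)


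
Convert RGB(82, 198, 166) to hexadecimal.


R = 82 → 52 (hex)
G = 198 → C6 (hex)
B = 166 → A6 (hex)
Hex = #52C6A6


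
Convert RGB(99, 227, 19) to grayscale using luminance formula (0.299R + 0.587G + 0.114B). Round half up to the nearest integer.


Gray = 0.299×R + 0.587×G + 0.114×B
Gray = 0.299×99 + 0.587×227 + 0.114×19
Gray = 29.601 + 133.249 + 2.166
Gray = 165.016 → round half up → 165
Gray = 165


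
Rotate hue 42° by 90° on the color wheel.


New hue = (H + rotation) mod 360
New hue = (42 + 90) mod 360
= 132 mod 360
= 132°


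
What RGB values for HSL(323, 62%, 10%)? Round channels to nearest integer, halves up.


H=323°, S=0.62, L=0.10
C = (1-|2L-1|)×S = (1-|-0.80|)×0.62 = 0.124
H' = H/60 = 323/60 ≈ 5.3833; X = C×(1-|H' mod 2 - 1|) ≈ 0.0765
m = L - C/2 = 0.10 - 0.062 = 0.038
Sector ⌊H'⌋ = 5 → (R',G',B') = (0.124, 0.0, ≈0.0765)
RGB = ((R'+m)×255, (G'+m)×255, (B'+m)×255) = (41.31, 9.69, 29.189)
Round half up → RGB(41, 10, 29)


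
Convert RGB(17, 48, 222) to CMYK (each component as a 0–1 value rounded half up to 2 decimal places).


R'=17/255≈0.0667, G'=48/255≈0.1882, B'=222/255≈0.8706
K = 1 - max(R',G',B') = 1 - 222/255 = 33/255 = 0.12941… → 0.13
(1-R'-K)/(1-K) simplifies to (max-R)/max with max = 222:
C = (222-17)/222 = 205/222 = 0.92342… → 0.92
M = (222-48)/222 = 174/222 = 0.78378… → 0.78
Y = (222-222)/222 = 0/222 = 0 → 0.00
= CMYK(0.92, 0.78, 0.00, 0.13)


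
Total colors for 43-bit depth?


Colors = 2^bits = 2^43
= 8,796,093,022,208 colors


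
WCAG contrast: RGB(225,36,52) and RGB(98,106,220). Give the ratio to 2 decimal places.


Linearize each sRGB channel c=v/255: c/12.92 if c ≤ 0.04045 else ((c+0.055)/1.055)^2.4
L = 0.2126×R_lin + 0.7152×G_lin + 0.0722×B_lin
Color 1 (225,36,52):
  R=225: 225/255≈0.8824 > 0.04045 → ((0.8824+0.055)/1.055)^2.4 ≈ 0.75294
  G=36: 36/255≈0.1412 > 0.04045 → ((0.1412+0.055)/1.055)^2.4 ≈ 0.01764
  B=52: 52/255≈0.2039 > 0.04045 → ((0.2039+0.055)/1.055)^2.4 ≈ 0.03434
  L1 = 0.2126×0.75294 + 0.7152×0.01764 + 0.0722×0.03434 ≈ 0.17517
Color 2 (98,106,220):
  R=98: 98/255≈0.3843 > 0.04045 → ((0.3843+0.055)/1.055)^2.4 ≈ 0.12214
  G=106: 106/255≈0.4157 > 0.04045 → ((0.4157+0.055)/1.055)^2.4 ≈ 0.14413
  B=220: 220/255≈0.8627 > 0.04045 → ((0.8627+0.055)/1.055)^2.4 ≈ 0.71569
  L2 = 0.2126×0.12214 + 0.7152×0.14413 + 0.0722×0.71569 ≈ 0.18072
Lighter = 0.18072, Darker = 0.17517
Ratio = (L_lighter + 0.05) / (L_darker + 0.05)
Ratio = (0.18072 + 0.05) / (0.17517 + 0.05) = 0.23072 / 0.22517 ≈ 1.0246
Ratio ≈ 1.02:1


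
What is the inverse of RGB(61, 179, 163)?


Invert: (255-R, 255-G, 255-B)
R: 255-61 = 194
G: 255-179 = 76
B: 255-163 = 92
= RGB(194, 76, 92)


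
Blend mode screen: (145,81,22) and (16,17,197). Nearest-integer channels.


Screen: C = 255 - (255-A)×(255-B)/255, rounded to nearest integer
R: 255 - (255-145)×(255-16)/255 = 255 - 26290/255 ≈ 255 - 103.098 = 151.902 → 152
G: 255 - (255-81)×(255-17)/255 = 255 - 41412/255 ≈ 255 - 162.400 = 92.600 → 93
B: 255 - (255-22)×(255-197)/255 = 255 - 13514/255 ≈ 255 - 52.996 = 202.004 → 202
= RGB(152, 93, 202)


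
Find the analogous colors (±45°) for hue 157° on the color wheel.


Base hue: 157°
Left analog: (157 - 45) mod 360 = 112°
Right analog: (157 + 45) mod 360 = 202°
Analogous hues = 112° and 202°


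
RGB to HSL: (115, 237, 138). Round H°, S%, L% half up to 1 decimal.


Normalize: R'=115/255≈0.4510, G'=237/255≈0.9294, B'=138/255≈0.5412
Max=237/255, Min=115/255, Δ=Max-Min=122/255
L = (Max+Min)/2 = (237+115)/510 = 352/510 = 0.69019… → L = 69.0%
L > 0.5 → S = Δ/(2-Max-Min) = 122/(510-237-115) = 122/158 = 0.77215… → S = 77.2%
(the 1/255 factors cancel in S and H, so raw channel differences can be used)
Max is G' → H = 60 × ((B-R)/Δ + 2) = 60 × ((138-115)/122 + 2)
  23/122 + 2 = 0.1885… + 2 = 2.1885…
  H = 60 × 2.1885… = 131.311…° → H = 131.3°
= HSL(131.3°, 77.2%, 69.0%)


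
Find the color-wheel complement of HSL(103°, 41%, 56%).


Complement = opposite side of color wheel = hue + 180°
H' = (103 + 180) mod 360 = 283°
S and L unchanged.
= HSL(283°, 41%, 56%)


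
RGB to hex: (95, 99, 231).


R = 95 → 5F (hex)
G = 99 → 63 (hex)
B = 231 → E7 (hex)
Hex = #5F63E7


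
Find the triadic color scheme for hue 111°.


Triadic: equally spaced at 120° intervals
H1 = 111°
H2 = (111 + 120) mod 360 = 231°
H3 = (111 + 240) mod 360 = 351°
Triadic = 111°, 231°, 351°


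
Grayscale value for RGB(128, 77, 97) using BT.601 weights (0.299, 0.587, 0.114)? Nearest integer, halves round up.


Gray = 0.299×R + 0.587×G + 0.114×B
Gray = 0.299×128 + 0.587×77 + 0.114×97
Gray = 38.272 + 45.199 + 11.058
Gray = 94.529 → round half up → 95
Gray = 95


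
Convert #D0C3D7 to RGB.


D0 → 208 (R)
C3 → 195 (G)
D7 → 215 (B)
= RGB(208, 195, 215)


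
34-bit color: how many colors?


Colors = 2^bits = 2^34
= 17,179,869,184 colors


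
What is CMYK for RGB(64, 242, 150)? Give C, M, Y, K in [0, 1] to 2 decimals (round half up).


R'=64/255≈0.2510, G'=242/255≈0.9490, B'=150/255≈0.5882
K = 1 - max(R',G',B') = 1 - 242/255 = 13/255 = 0.05098… → 0.05
(1-R'-K)/(1-K) simplifies to (max-R)/max with max = 242:
C = (242-64)/242 = 178/242 = 0.73553… → 0.74
M = (242-242)/242 = 0/242 = 0 → 0.00
Y = (242-150)/242 = 92/242 = 0.38016… → 0.38
= CMYK(0.74, 0.00, 0.38, 0.05)


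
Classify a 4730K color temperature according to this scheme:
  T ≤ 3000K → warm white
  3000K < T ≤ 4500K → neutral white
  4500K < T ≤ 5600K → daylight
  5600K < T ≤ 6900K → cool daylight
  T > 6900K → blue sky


Temperature: 4730K
4500K < 4730K ≤ 5600K → daylight
Classification: daylight


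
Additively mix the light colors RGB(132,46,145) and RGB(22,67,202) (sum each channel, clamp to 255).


Additive: each channel = min(255, C₁+C₂)
R: 132+22 = 154 → 154
G: 46+67 = 113 → 113
B: 145+202 = 347 → 255
= RGB(154, 113, 255)


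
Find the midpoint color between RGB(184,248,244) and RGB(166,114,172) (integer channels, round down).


Midpoint: each channel = ⌊(C₁+C₂)/2⌋
R: ⌊(184+166)/2⌋ = 175
G: ⌊(248+114)/2⌋ = 181
B: ⌊(244+172)/2⌋ = 208
= RGB(175, 181, 208)


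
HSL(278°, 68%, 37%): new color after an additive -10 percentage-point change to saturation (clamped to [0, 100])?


Original S = 68%
Adjustment = -10 percentage points
New S = 68 + (-10) = 58
Clamp to [0, 100] → 58
= HSL(278°, 58%, 37%)


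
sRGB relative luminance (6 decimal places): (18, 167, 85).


Linearize each channel (sRGB transfer function): c = v/255; c_lin = c/12.92 if c ≤ 0.04045, else ((c+0.055)/1.055)^2.4
  R: 18/255 ≈ 0.070588 > 0.04045 → ((0.070588+0.055)/1.055)^2.4 ≈ 0.006049
  G: 167/255 ≈ 0.654902 > 0.04045 → ((0.654902+0.055)/1.055)^2.4 ≈ 0.386429
  B: 85/255 ≈ 0.333333 > 0.04045 → ((0.333333+0.055)/1.055)^2.4 ≈ 0.090842
R_lin = 0.006049, G_lin = 0.386429, B_lin = 0.090842
L = 0.2126×R + 0.7152×G + 0.0722×B
L = 0.2126×0.006049 + 0.7152×0.386429 + 0.0722×0.090842
L ≈ 0.284219


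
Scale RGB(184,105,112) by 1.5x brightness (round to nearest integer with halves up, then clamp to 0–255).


Multiply each channel by 1.5, round half up, clamp to [0, 255]
R: 184×1.5 = 276 → clamp → 255
G: 105×1.5 = 157.5 → round → 158
B: 112×1.5 = 168
= RGB(255, 158, 168)


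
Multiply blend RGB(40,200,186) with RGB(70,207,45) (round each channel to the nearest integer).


Multiply: C = A×B/255, rounded to nearest integer
R: 40×70/255 = 2800/255 ≈ 10.980 → 11
G: 200×207/255 = 41400/255 ≈ 162.353 → 162
B: 186×45/255 = 8370/255 ≈ 32.824 → 33
= RGB(11, 162, 33)


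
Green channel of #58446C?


Color: #58446C
R = 58 = 88
G = 44 = 68
B = 6C = 108
Green = 68


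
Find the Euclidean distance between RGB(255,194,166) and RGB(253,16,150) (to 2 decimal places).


d = √[(R₁-R₂)² + (G₁-G₂)² + (B₁-B₂)²]
d = √[(255-253)² + (194-16)² + (166-150)²]
d = √[4 + 31684 + 256]
d = √31944
d ≈ 178.73


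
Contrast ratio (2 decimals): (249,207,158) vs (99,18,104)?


Linearize each sRGB channel c=v/255: c/12.92 if c ≤ 0.04045 else ((c+0.055)/1.055)^2.4
L = 0.2126×R_lin + 0.7152×G_lin + 0.0722×B_lin
Color 1 (249,207,158):
  R=249: 249/255≈0.9765 > 0.04045 → ((0.9765+0.055)/1.055)^2.4 ≈ 0.94731
  G=207: 207/255≈0.8118 > 0.04045 → ((0.8118+0.055)/1.055)^2.4 ≈ 0.62396
  B=158: 158/255≈0.6196 > 0.04045 → ((0.6196+0.055)/1.055)^2.4 ≈ 0.34191
  L1 = 0.2126×0.94731 + 0.7152×0.62396 + 0.0722×0.34191 ≈ 0.67234
Color 2 (99,18,104):
  R=99: 99/255≈0.3882 > 0.04045 → ((0.3882+0.055)/1.055)^2.4 ≈ 0.12477
  G=18: 18/255≈0.0706 > 0.04045 → ((0.0706+0.055)/1.055)^2.4 ≈ 0.00605
  B=104: 104/255≈0.4078 > 0.04045 → ((0.4078+0.055)/1.055)^2.4 ≈ 0.13843
  L2 = 0.2126×0.12477 + 0.7152×0.00605 + 0.0722×0.13843 ≈ 0.04085
Lighter = 0.67234, Darker = 0.04085
Ratio = (L_lighter + 0.05) / (L_darker + 0.05)
Ratio = (0.67234 + 0.05) / (0.04085 + 0.05) = 0.72234 / 0.09085 ≈ 7.9511
Ratio ≈ 7.95:1


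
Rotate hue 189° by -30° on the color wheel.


New hue = (H + rotation) mod 360
New hue = (189 -30) mod 360
= 159 mod 360
= 159°


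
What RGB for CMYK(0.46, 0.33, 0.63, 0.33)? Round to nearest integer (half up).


R = 255 × (1-C) × (1-K) = 255 × 0.54 × 0.67 = 92.259 → 92
G = 255 × (1-M) × (1-K) = 255 × 0.67 × 0.67 = 114.4695 → 114
B = 255 × (1-Y) × (1-K) = 255 × 0.37 × 0.67 = 63.2145 → 63
= RGB(92, 114, 63)


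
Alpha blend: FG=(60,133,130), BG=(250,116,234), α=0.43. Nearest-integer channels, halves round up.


C = α×F + (1-α)×B, with 1-α = 0.57
R: 0.43×60 + 0.57×250 = 25.80 + 142.50 = 168.30 → 168
G: 0.43×133 + 0.57×116 = 57.19 + 66.12 = 123.31 → 123
B: 0.43×130 + 0.57×234 = 55.90 + 133.38 = 189.28 → 189
= RGB(168, 123, 189)


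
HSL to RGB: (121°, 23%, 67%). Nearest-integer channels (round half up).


H=121°, S=0.23, L=0.67
C = (1-|2L-1|)×S = (1-|0.34|)×0.23 = 0.1518
H' = H/60 = 121/60 ≈ 2.0167; X = C×(1-|H' mod 2 - 1|) = 0.00253
m = L - C/2 = 0.67 - 0.0759 = 0.5941
Sector ⌊H'⌋ = 2 → (R',G',B') = (0.0, 0.1518, 0.00253)
RGB = ((R'+m)×255, (G'+m)×255, (B'+m)×255) = (151.4955, 190.2045, 152.14065)
Round half up → RGB(151, 190, 152)


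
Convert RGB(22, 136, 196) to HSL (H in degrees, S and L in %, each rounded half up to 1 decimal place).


Normalize: R'=22/255≈0.0863, G'=136/255≈0.5333, B'=196/255≈0.7686
Max=196/255, Min=22/255, Δ=Max-Min=174/255
L = (Max+Min)/2 = (196+22)/510 = 218/510 = 0.42745… → L = 42.7%
L ≤ 0.5 → S = Δ/(Max+Min) = 174/(196+22) = 174/218 = 0.79816… → S = 79.8%
(the 1/255 factors cancel in S and H, so raw channel differences can be used)
Max is B' → H = 60 × ((R-G)/Δ + 4) = 60 × ((22-136)/174 + 4)
  -114/174 + 4 = -0.6551… + 4 = 3.3448…
  H = 60 × 3.3448… = 200.689…° → H = 200.7°
= HSL(200.7°, 79.8%, 42.7%)


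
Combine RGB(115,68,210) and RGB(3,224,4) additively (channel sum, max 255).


Additive: each channel = min(255, C₁+C₂)
R: 115+3 = 118 → 118
G: 68+224 = 292 → 255
B: 210+4 = 214 → 214
= RGB(118, 255, 214)


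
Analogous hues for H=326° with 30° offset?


Base hue: 326°
Left analog: (326 - 30) mod 360 = 296°
Right analog: (326 + 30) mod 360 = 356°
Analogous hues = 296° and 356°


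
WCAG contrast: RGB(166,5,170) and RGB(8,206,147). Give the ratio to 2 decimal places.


Linearize each sRGB channel c=v/255: c/12.92 if c ≤ 0.04045 else ((c+0.055)/1.055)^2.4
L = 0.2126×R_lin + 0.7152×G_lin + 0.0722×B_lin
Color 1 (166,5,170):
  R=166: 166/255≈0.6510 > 0.04045 → ((0.6510+0.055)/1.055)^2.4 ≈ 0.38133
  G=5: 5/255≈0.0196 ≤ 0.04045 → 0.0196/12.92 ≈ 0.00152
  B=170: 170/255≈0.6667 > 0.04045 → ((0.6667+0.055)/1.055)^2.4 ≈ 0.40198
  L1 = 0.2126×0.38133 + 0.7152×0.00152 + 0.0722×0.40198 ≈ 0.11118
Color 2 (8,206,147):
  R=8: 8/255≈0.0314 ≤ 0.04045 → 0.0314/12.92 ≈ 0.00243
  G=206: 206/255≈0.8078 > 0.04045 → ((0.8078+0.055)/1.055)^2.4 ≈ 0.61721
  B=147: 147/255≈0.5765 > 0.04045 → ((0.5765+0.055)/1.055)^2.4 ≈ 0.29177
  L2 = 0.2126×0.00243 + 0.7152×0.61721 + 0.0722×0.29177 ≈ 0.46301
Lighter = 0.46301, Darker = 0.11118
Ratio = (L_lighter + 0.05) / (L_darker + 0.05)
Ratio = (0.46301 + 0.05) / (0.11118 + 0.05) = 0.51301 / 0.16118 ≈ 3.1829
Ratio ≈ 3.18:1


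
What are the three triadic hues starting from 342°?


Triadic: equally spaced at 120° intervals
H1 = 342°
H2 = (342 + 120) mod 360 = 102°
H3 = (342 + 240) mod 360 = 222°
Triadic = 342°, 102°, 222°


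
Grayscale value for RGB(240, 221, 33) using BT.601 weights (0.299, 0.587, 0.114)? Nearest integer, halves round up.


Gray = 0.299×R + 0.587×G + 0.114×B
Gray = 0.299×240 + 0.587×221 + 0.114×33
Gray = 71.760 + 129.727 + 3.762
Gray = 205.249 → round half up → 205
Gray = 205


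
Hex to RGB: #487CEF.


48 → 72 (R)
7C → 124 (G)
EF → 239 (B)
= RGB(72, 124, 239)


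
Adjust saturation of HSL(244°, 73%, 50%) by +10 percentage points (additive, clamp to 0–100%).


Original S = 73%
Adjustment = +10 percentage points
New S = 73 + (10) = 83
Clamp to [0, 100] → 83
= HSL(244°, 83%, 50%)


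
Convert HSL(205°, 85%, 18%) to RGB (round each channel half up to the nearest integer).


H=205°, S=0.85, L=0.18
C = (1-|2L-1|)×S = (1-|-0.64|)×0.85 = 0.306
H' = H/60 = 205/60 ≈ 3.4167; X = C×(1-|H' mod 2 - 1|) = 0.1785
m = L - C/2 = 0.18 - 0.153 = 0.027
Sector ⌊H'⌋ = 3 → (R',G',B') = (0.0, 0.1785, 0.306)
RGB = ((R'+m)×255, (G'+m)×255, (B'+m)×255) = (6.885, 52.4025, 84.915)
Round half up → RGB(7, 52, 85)


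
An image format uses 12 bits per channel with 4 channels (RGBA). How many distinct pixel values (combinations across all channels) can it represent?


Total bits = 12 bits/channel × 4 channels = 48 bits
Distinct pixel values = 2^48
= 281,474,976,710,656 pixel values


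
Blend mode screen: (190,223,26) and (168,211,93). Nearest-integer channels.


Screen: C = 255 - (255-A)×(255-B)/255, rounded to nearest integer
R: 255 - (255-190)×(255-168)/255 = 255 - 5655/255 ≈ 255 - 22.176 = 232.824 → 233
G: 255 - (255-223)×(255-211)/255 = 255 - 1408/255 ≈ 255 - 5.522 = 249.478 → 249
B: 255 - (255-26)×(255-93)/255 = 255 - 37098/255 ≈ 255 - 145.482 = 109.518 → 110
= RGB(233, 249, 110)


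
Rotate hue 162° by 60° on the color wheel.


New hue = (H + rotation) mod 360
New hue = (162 + 60) mod 360
= 222 mod 360
= 222°


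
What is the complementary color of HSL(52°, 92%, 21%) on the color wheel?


Complement = opposite side of color wheel = hue + 180°
H' = (52 + 180) mod 360 = 232°
S and L unchanged.
= HSL(232°, 92%, 21%)


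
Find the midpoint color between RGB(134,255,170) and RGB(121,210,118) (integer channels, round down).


Midpoint: each channel = ⌊(C₁+C₂)/2⌋
R: ⌊(134+121)/2⌋ = 127
G: ⌊(255+210)/2⌋ = 232
B: ⌊(170+118)/2⌋ = 144
= RGB(127, 232, 144)


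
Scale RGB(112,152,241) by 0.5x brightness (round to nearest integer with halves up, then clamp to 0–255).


Multiply each channel by 0.5, round half up, clamp to [0, 255]
R: 112×0.5 = 56
G: 152×0.5 = 76
B: 241×0.5 = 120.5 → round → 121
= RGB(56, 76, 121)


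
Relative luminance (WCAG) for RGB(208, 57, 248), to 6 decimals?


Linearize each channel (sRGB transfer function): c = v/255; c_lin = c/12.92 if c ≤ 0.04045, else ((c+0.055)/1.055)^2.4
  R: 208/255 ≈ 0.815686 > 0.04045 → ((0.815686+0.055)/1.055)^2.4 ≈ 0.630757
  G: 57/255 ≈ 0.223529 > 0.04045 → ((0.223529+0.055)/1.055)^2.4 ≈ 0.040915
  B: 248/255 ≈ 0.972549 > 0.04045 → ((0.972549+0.055)/1.055)^2.4 ≈ 0.938686
R_lin = 0.630757, G_lin = 0.040915, B_lin = 0.938686
L = 0.2126×R + 0.7152×G + 0.0722×B
L = 0.2126×0.630757 + 0.7152×0.040915 + 0.0722×0.938686
L ≈ 0.231135


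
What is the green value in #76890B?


Color: #76890B
R = 76 = 118
G = 89 = 137
B = 0B = 11
Green = 137


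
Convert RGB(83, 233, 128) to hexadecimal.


R = 83 → 53 (hex)
G = 233 → E9 (hex)
B = 128 → 80 (hex)
Hex = #53E980


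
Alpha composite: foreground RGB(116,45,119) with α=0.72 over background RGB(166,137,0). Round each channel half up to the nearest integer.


C = α×F + (1-α)×B, with 1-α = 0.28
R: 0.72×116 + 0.28×166 = 83.52 + 46.48 = 130.00 → 130
G: 0.72×45 + 0.28×137 = 32.40 + 38.36 = 70.76 → 71
B: 0.72×119 + 0.28×0 = 85.68 + 0.00 = 85.68 → 86
= RGB(130, 71, 86)


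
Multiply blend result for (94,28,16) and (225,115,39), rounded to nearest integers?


Multiply: C = A×B/255, rounded to nearest integer
R: 94×225/255 = 21150/255 ≈ 82.941 → 83
G: 28×115/255 = 3220/255 ≈ 12.627 → 13
B: 16×39/255 = 624/255 ≈ 2.447 → 2
= RGB(83, 13, 2)


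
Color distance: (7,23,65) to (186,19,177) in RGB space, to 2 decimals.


d = √[(R₁-R₂)² + (G₁-G₂)² + (B₁-B₂)²]
d = √[(7-186)² + (23-19)² + (65-177)²]
d = √[32041 + 16 + 12544]
d = √44601
d ≈ 211.19


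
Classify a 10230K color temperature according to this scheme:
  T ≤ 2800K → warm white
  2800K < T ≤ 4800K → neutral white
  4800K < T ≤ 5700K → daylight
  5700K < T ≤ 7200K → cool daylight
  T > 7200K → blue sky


Temperature: 10230K
10230K > 7200K → blue sky
Classification: blue sky


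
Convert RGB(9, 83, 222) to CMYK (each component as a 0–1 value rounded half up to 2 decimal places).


R'=9/255≈0.0353, G'=83/255≈0.3255, B'=222/255≈0.8706
K = 1 - max(R',G',B') = 1 - 222/255 = 33/255 = 0.12941… → 0.13
(1-R'-K)/(1-K) simplifies to (max-R)/max with max = 222:
C = (222-9)/222 = 213/222 = 0.95945… → 0.96
M = (222-83)/222 = 139/222 = 0.62612… → 0.63
Y = (222-222)/222 = 0/222 = 0 → 0.00
= CMYK(0.96, 0.63, 0.00, 0.13)


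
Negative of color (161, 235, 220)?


Invert: (255-R, 255-G, 255-B)
R: 255-161 = 94
G: 255-235 = 20
B: 255-220 = 35
= RGB(94, 20, 35)


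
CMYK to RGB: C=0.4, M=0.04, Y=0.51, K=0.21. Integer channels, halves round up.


R = 255 × (1-C) × (1-K) = 255 × 0.60 × 0.79 = 120.87 → 121
G = 255 × (1-M) × (1-K) = 255 × 0.96 × 0.79 = 193.392 → 193
B = 255 × (1-Y) × (1-K) = 255 × 0.49 × 0.79 = 98.7105 → 99
= RGB(121, 193, 99)


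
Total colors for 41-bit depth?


Colors = 2^bits = 2^41
= 2,199,023,255,552 colors


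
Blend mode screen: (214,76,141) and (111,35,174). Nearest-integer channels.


Screen: C = 255 - (255-A)×(255-B)/255, rounded to nearest integer
R: 255 - (255-214)×(255-111)/255 = 255 - 5904/255 ≈ 255 - 23.153 = 231.847 → 232
G: 255 - (255-76)×(255-35)/255 = 255 - 39380/255 ≈ 255 - 154.431 = 100.569 → 101
B: 255 - (255-141)×(255-174)/255 = 255 - 9234/255 ≈ 255 - 36.212 = 218.788 → 219
= RGB(232, 101, 219)


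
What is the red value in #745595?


Color: #745595
R = 74 = 116
G = 55 = 85
B = 95 = 149
Red = 116


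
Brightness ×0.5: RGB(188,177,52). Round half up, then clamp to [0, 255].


Multiply each channel by 0.5, round half up, clamp to [0, 255]
R: 188×0.5 = 94
G: 177×0.5 = 88.5 → round → 89
B: 52×0.5 = 26
= RGB(94, 89, 26)


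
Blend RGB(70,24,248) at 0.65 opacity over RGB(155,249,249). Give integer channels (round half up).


C = α×F + (1-α)×B, with 1-α = 0.35
R: 0.65×70 + 0.35×155 = 45.50 + 54.25 = 99.75 → 100
G: 0.65×24 + 0.35×249 = 15.60 + 87.15 = 102.75 → 103
B: 0.65×248 + 0.35×249 = 161.20 + 87.15 = 248.35 → 248
= RGB(100, 103, 248)


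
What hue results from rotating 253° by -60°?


New hue = (H + rotation) mod 360
New hue = (253 -60) mod 360
= 193 mod 360
= 193°


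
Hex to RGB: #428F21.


42 → 66 (R)
8F → 143 (G)
21 → 33 (B)
= RGB(66, 143, 33)


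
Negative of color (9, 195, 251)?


Invert: (255-R, 255-G, 255-B)
R: 255-9 = 246
G: 255-195 = 60
B: 255-251 = 4
= RGB(246, 60, 4)


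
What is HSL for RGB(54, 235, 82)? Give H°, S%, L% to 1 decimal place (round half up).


Normalize: R'=54/255≈0.2118, G'=235/255≈0.9216, B'=82/255≈0.3216
Max=235/255, Min=54/255, Δ=Max-Min=181/255
L = (Max+Min)/2 = (235+54)/510 = 289/510 = 0.56666… → L = 56.7%
L > 0.5 → S = Δ/(2-Max-Min) = 181/(510-235-54) = 181/221 = 0.81900… → S = 81.9%
(the 1/255 factors cancel in S and H, so raw channel differences can be used)
Max is G' → H = 60 × ((B-R)/Δ + 2) = 60 × ((82-54)/181 + 2)
  28/181 + 2 = 0.1546… + 2 = 2.1546…
  H = 60 × 2.1546… = 129.281…° → H = 129.3°
= HSL(129.3°, 81.9%, 56.7%)


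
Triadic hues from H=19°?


Triadic: equally spaced at 120° intervals
H1 = 19°
H2 = (19 + 120) mod 360 = 139°
H3 = (19 + 240) mod 360 = 259°
Triadic = 19°, 139°, 259°


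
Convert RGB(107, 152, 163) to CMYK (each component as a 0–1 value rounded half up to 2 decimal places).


R'=107/255≈0.4196, G'=152/255≈0.5961, B'=163/255≈0.6392
K = 1 - max(R',G',B') = 1 - 163/255 = 92/255 = 0.36078… → 0.36
(1-R'-K)/(1-K) simplifies to (max-R)/max with max = 163:
C = (163-107)/163 = 56/163 = 0.34355… → 0.34
M = (163-152)/163 = 11/163 = 0.06748… → 0.07
Y = (163-163)/163 = 0/163 = 0 → 0.00
= CMYK(0.34, 0.07, 0.00, 0.36)


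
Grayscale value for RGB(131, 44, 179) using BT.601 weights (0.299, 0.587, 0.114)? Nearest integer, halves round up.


Gray = 0.299×R + 0.587×G + 0.114×B
Gray = 0.299×131 + 0.587×44 + 0.114×179
Gray = 39.169 + 25.828 + 20.406
Gray = 85.403 → round half up → 85
Gray = 85


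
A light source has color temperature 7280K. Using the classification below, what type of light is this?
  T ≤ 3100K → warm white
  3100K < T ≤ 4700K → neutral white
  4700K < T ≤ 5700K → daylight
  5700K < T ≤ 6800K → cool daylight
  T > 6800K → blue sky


Temperature: 7280K
7280K > 6800K → blue sky
Classification: blue sky


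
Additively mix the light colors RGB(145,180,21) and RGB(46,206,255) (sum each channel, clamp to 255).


Additive: each channel = min(255, C₁+C₂)
R: 145+46 = 191 → 191
G: 180+206 = 386 → 255
B: 21+255 = 276 → 255
= RGB(191, 255, 255)


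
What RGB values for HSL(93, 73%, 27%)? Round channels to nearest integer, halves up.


H=93°, S=0.73, L=0.27
C = (1-|2L-1|)×S = (1-|-0.46|)×0.73 = 0.3942
H' = H/60 = 93/60 ≈ 1.5500; X = C×(1-|H' mod 2 - 1|) = 0.17739
m = L - C/2 = 0.27 - 0.1971 = 0.0729
Sector ⌊H'⌋ = 1 → (R',G',B') = (0.17739, 0.3942, 0.0)
RGB = ((R'+m)×255, (G'+m)×255, (B'+m)×255) = (63.82395, 119.1105, 18.5895)
Round half up → RGB(64, 119, 19)


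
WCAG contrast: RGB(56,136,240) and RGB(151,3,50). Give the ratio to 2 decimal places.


Linearize each sRGB channel c=v/255: c/12.92 if c ≤ 0.04045 else ((c+0.055)/1.055)^2.4
L = 0.2126×R_lin + 0.7152×G_lin + 0.0722×B_lin
Color 1 (56,136,240):
  R=56: 56/255≈0.2196 > 0.04045 → ((0.2196+0.055)/1.055)^2.4 ≈ 0.03955
  G=136: 136/255≈0.5333 > 0.04045 → ((0.5333+0.055)/1.055)^2.4 ≈ 0.24620
  B=240: 240/255≈0.9412 > 0.04045 → ((0.9412+0.055)/1.055)^2.4 ≈ 0.87137
  L1 = 0.2126×0.03955 + 0.7152×0.24620 + 0.0722×0.87137 ≈ 0.24740
Color 2 (151,3,50):
  R=151: 151/255≈0.5922 > 0.04045 → ((0.5922+0.055)/1.055)^2.4 ≈ 0.30947
  G=3: 3/255≈0.0118 ≤ 0.04045 → 0.0118/12.92 ≈ 0.00091
  B=50: 50/255≈0.1961 > 0.04045 → ((0.1961+0.055)/1.055)^2.4 ≈ 0.03190
  L2 = 0.2126×0.30947 + 0.7152×0.00091 + 0.0722×0.03190 ≈ 0.06875
Lighter = 0.24740, Darker = 0.06875
Ratio = (L_lighter + 0.05) / (L_darker + 0.05)
Ratio = (0.24740 + 0.05) / (0.06875 + 0.05) = 0.29740 / 0.11875 ≈ 2.5045
Ratio ≈ 2.50:1


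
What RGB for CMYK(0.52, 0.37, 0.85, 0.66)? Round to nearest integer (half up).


R = 255 × (1-C) × (1-K) = 255 × 0.48 × 0.34 = 41.616 → 42
G = 255 × (1-M) × (1-K) = 255 × 0.63 × 0.34 = 54.621 → 55
B = 255 × (1-Y) × (1-K) = 255 × 0.15 × 0.34 = 13.005 → 13
= RGB(42, 55, 13)


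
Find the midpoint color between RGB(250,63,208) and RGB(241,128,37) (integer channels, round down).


Midpoint: each channel = ⌊(C₁+C₂)/2⌋
R: ⌊(250+241)/2⌋ = 245
G: ⌊(63+128)/2⌋ = 95
B: ⌊(208+37)/2⌋ = 122
= RGB(245, 95, 122)


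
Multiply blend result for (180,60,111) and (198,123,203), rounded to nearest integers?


Multiply: C = A×B/255, rounded to nearest integer
R: 180×198/255 = 35640/255 ≈ 139.765 → 140
G: 60×123/255 = 7380/255 ≈ 28.941 → 29
B: 111×203/255 = 22533/255 ≈ 88.365 → 88
= RGB(140, 29, 88)


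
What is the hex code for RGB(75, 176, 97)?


R = 75 → 4B (hex)
G = 176 → B0 (hex)
B = 97 → 61 (hex)
Hex = #4BB061


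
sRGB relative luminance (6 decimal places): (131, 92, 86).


Linearize each channel (sRGB transfer function): c = v/255; c_lin = c/12.92 if c ≤ 0.04045, else ((c+0.055)/1.055)^2.4
  R: 131/255 ≈ 0.513725 > 0.04045 → ((0.513725+0.055)/1.055)^2.4 ≈ 0.226966
  G: 92/255 ≈ 0.360784 > 0.04045 → ((0.360784+0.055)/1.055)^2.4 ≈ 0.107023
  B: 86/255 ≈ 0.337255 > 0.04045 → ((0.337255+0.055)/1.055)^2.4 ≈ 0.093059
R_lin = 0.226966, G_lin = 0.107023, B_lin = 0.093059
L = 0.2126×R + 0.7152×G + 0.0722×B
L = 0.2126×0.226966 + 0.7152×0.107023 + 0.0722×0.093059
L ≈ 0.131515


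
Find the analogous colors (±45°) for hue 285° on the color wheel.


Base hue: 285°
Left analog: (285 - 45) mod 360 = 240°
Right analog: (285 + 45) mod 360 = 330°
Analogous hues = 240° and 330°


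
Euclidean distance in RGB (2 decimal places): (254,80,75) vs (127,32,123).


d = √[(R₁-R₂)² + (G₁-G₂)² + (B₁-B₂)²]
d = √[(254-127)² + (80-32)² + (75-123)²]
d = √[16129 + 2304 + 2304]
d = √20737
d ≈ 144.00


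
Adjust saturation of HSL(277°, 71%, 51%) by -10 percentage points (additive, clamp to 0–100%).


Original S = 71%
Adjustment = -10 percentage points
New S = 71 + (-10) = 61
Clamp to [0, 100] → 61
= HSL(277°, 61%, 51%)


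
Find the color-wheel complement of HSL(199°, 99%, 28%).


Complement = opposite side of color wheel = hue + 180°
H' = (199 + 180) mod 360 = 19°
S and L unchanged.
= HSL(19°, 99%, 28%)


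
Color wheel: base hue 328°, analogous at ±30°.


Base hue: 328°
Left analog: (328 - 30) mod 360 = 298°
Right analog: (328 + 30) mod 360 = 358°
Analogous hues = 298° and 358°


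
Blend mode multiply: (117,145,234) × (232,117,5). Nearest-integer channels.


Multiply: C = A×B/255, rounded to nearest integer
R: 117×232/255 = 27144/255 ≈ 106.447 → 106
G: 145×117/255 = 16965/255 ≈ 66.529 → 67
B: 234×5/255 = 1170/255 ≈ 4.588 → 5
= RGB(106, 67, 5)


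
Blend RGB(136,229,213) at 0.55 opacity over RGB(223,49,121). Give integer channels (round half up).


C = α×F + (1-α)×B, with 1-α = 0.45
R: 0.55×136 + 0.45×223 = 74.80 + 100.35 = 175.15 → 175
G: 0.55×229 + 0.45×49 = 125.95 + 22.05 = 148.00 → 148
B: 0.55×213 + 0.45×121 = 117.15 + 54.45 = 171.60 → 172
= RGB(175, 148, 172)


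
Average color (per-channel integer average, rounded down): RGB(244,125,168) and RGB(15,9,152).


Midpoint: each channel = ⌊(C₁+C₂)/2⌋
R: ⌊(244+15)/2⌋ = 129
G: ⌊(125+9)/2⌋ = 67
B: ⌊(168+152)/2⌋ = 160
= RGB(129, 67, 160)


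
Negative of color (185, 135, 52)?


Invert: (255-R, 255-G, 255-B)
R: 255-185 = 70
G: 255-135 = 120
B: 255-52 = 203
= RGB(70, 120, 203)


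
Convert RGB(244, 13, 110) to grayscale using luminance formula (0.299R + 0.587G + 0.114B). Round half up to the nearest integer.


Gray = 0.299×R + 0.587×G + 0.114×B
Gray = 0.299×244 + 0.587×13 + 0.114×110
Gray = 72.956 + 7.631 + 12.540
Gray = 93.127 → round half up → 93
Gray = 93


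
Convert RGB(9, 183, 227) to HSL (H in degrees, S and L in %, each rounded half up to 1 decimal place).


Normalize: R'=9/255≈0.0353, G'=183/255≈0.7176, B'=227/255≈0.8902
Max=227/255, Min=9/255, Δ=Max-Min=218/255
L = (Max+Min)/2 = (227+9)/510 = 236/510 = 0.46274… → L = 46.3%
L ≤ 0.5 → S = Δ/(Max+Min) = 218/(227+9) = 218/236 = 0.92372… → S = 92.4%
(the 1/255 factors cancel in S and H, so raw channel differences can be used)
Max is B' → H = 60 × ((R-G)/Δ + 4) = 60 × ((9-183)/218 + 4)
  -174/218 + 4 = -0.7981… + 4 = 3.2018…
  H = 60 × 3.2018… = 192.110…° → H = 192.1°
= HSL(192.1°, 92.4%, 46.3%)


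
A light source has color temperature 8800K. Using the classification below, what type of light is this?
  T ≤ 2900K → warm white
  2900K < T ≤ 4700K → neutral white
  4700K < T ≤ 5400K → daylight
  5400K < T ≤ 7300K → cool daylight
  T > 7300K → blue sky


Temperature: 8800K
8800K > 7300K → blue sky
Classification: blue sky


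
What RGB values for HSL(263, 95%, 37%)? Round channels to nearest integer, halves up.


H=263°, S=0.95, L=0.37
C = (1-|2L-1|)×S = (1-|-0.26|)×0.95 = 0.703
H' = H/60 = 263/60 ≈ 4.3833; X = C×(1-|H' mod 2 - 1|) ≈ 0.2695
m = L - C/2 = 0.37 - 0.3515 = 0.0185
Sector ⌊H'⌋ = 4 → (R',G',B') = (≈0.2695, 0.0, 0.703)
RGB = ((R'+m)×255, (G'+m)×255, (B'+m)×255) = (73.43575, 4.7175, 183.9825)
Round half up → RGB(73, 5, 184)


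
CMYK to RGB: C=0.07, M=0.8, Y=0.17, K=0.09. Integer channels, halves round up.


R = 255 × (1-C) × (1-K) = 255 × 0.93 × 0.91 = 215.8065 → 216
G = 255 × (1-M) × (1-K) = 255 × 0.20 × 0.91 = 46.41 → 46
B = 255 × (1-Y) × (1-K) = 255 × 0.83 × 0.91 = 192.6015 → 193
= RGB(216, 46, 193)


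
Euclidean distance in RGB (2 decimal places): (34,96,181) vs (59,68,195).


d = √[(R₁-R₂)² + (G₁-G₂)² + (B₁-B₂)²]
d = √[(34-59)² + (96-68)² + (181-195)²]
d = √[625 + 784 + 196]
d = √1605
d ≈ 40.06


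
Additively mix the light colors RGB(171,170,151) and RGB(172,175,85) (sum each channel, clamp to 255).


Additive: each channel = min(255, C₁+C₂)
R: 171+172 = 343 → 255
G: 170+175 = 345 → 255
B: 151+85 = 236 → 236
= RGB(255, 255, 236)


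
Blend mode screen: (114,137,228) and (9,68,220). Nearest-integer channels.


Screen: C = 255 - (255-A)×(255-B)/255, rounded to nearest integer
R: 255 - (255-114)×(255-9)/255 = 255 - 34686/255 ≈ 255 - 136.024 = 118.976 → 119
G: 255 - (255-137)×(255-68)/255 = 255 - 22066/255 ≈ 255 - 86.533 = 168.467 → 168
B: 255 - (255-228)×(255-220)/255 = 255 - 945/255 ≈ 255 - 3.706 = 251.294 → 251
= RGB(119, 168, 251)


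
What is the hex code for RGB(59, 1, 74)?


R = 59 → 3B (hex)
G = 1 → 01 (hex)
B = 74 → 4A (hex)
Hex = #3B014A


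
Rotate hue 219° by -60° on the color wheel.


New hue = (H + rotation) mod 360
New hue = (219 -60) mod 360
= 159 mod 360
= 159°


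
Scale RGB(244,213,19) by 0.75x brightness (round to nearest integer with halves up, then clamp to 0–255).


Multiply each channel by 0.75, round half up, clamp to [0, 255]
R: 244×0.75 = 183
G: 213×0.75 = 159.75 → round → 160
B: 19×0.75 = 14.25 → round → 14
= RGB(183, 160, 14)


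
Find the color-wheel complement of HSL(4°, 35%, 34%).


Complement = opposite side of color wheel = hue + 180°
H' = (4 + 180) mod 360 = 184°
S and L unchanged.
= HSL(184°, 35%, 34%)


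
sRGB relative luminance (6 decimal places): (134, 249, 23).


Linearize each channel (sRGB transfer function): c = v/255; c_lin = c/12.92 if c ≤ 0.04045, else ((c+0.055)/1.055)^2.4
  R: 134/255 ≈ 0.525490 > 0.04045 → ((0.525490+0.055)/1.055)^2.4 ≈ 0.238398
  G: 249/255 ≈ 0.976471 > 0.04045 → ((0.976471+0.055)/1.055)^2.4 ≈ 0.947307
  B: 23/255 ≈ 0.090196 > 0.04045 → ((0.090196+0.055)/1.055)^2.4 ≈ 0.008568
R_lin = 0.238398, G_lin = 0.947307, B_lin = 0.008568
L = 0.2126×R + 0.7152×G + 0.0722×B
L = 0.2126×0.238398 + 0.7152×0.947307 + 0.0722×0.008568
L ≈ 0.728816


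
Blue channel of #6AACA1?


Color: #6AACA1
R = 6A = 106
G = AC = 172
B = A1 = 161
Blue = 161


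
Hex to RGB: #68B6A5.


68 → 104 (R)
B6 → 182 (G)
A5 → 165 (B)
= RGB(104, 182, 165)


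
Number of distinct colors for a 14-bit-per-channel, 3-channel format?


Total bits = 14 bits/channel × 3 channels = 42 bits
Distinct colors = 2^42
= 4,398,046,511,104 colors


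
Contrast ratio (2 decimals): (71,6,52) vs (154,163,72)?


Linearize each sRGB channel c=v/255: c/12.92 if c ≤ 0.04045 else ((c+0.055)/1.055)^2.4
L = 0.2126×R_lin + 0.7152×G_lin + 0.0722×B_lin
Color 1 (71,6,52):
  R=71: 71/255≈0.2784 > 0.04045 → ((0.2784+0.055)/1.055)^2.4 ≈ 0.06301
  G=6: 6/255≈0.0235 ≤ 0.04045 → 0.0235/12.92 ≈ 0.00182
  B=52: 52/255≈0.2039 > 0.04045 → ((0.2039+0.055)/1.055)^2.4 ≈ 0.03434
  L1 = 0.2126×0.06301 + 0.7152×0.00182 + 0.0722×0.03434 ≈ 0.01718
Color 2 (154,163,72):
  R=154: 154/255≈0.6039 > 0.04045 → ((0.6039+0.055)/1.055)^2.4 ≈ 0.32314
  G=163: 163/255≈0.6392 > 0.04045 → ((0.6392+0.055)/1.055)^2.4 ≈ 0.36625
  B=72: 72/255≈0.2824 > 0.04045 → ((0.2824+0.055)/1.055)^2.4 ≈ 0.06480
  L2 = 0.2126×0.32314 + 0.7152×0.36625 + 0.0722×0.06480 ≈ 0.33532
Lighter = 0.33532, Darker = 0.01718
Ratio = (L_lighter + 0.05) / (L_darker + 0.05)
Ratio = (0.33532 + 0.05) / (0.01718 + 0.05) = 0.38532 / 0.06718 ≈ 5.7359
Ratio ≈ 5.74:1


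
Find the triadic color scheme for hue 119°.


Triadic: equally spaced at 120° intervals
H1 = 119°
H2 = (119 + 120) mod 360 = 239°
H3 = (119 + 240) mod 360 = 359°
Triadic = 119°, 239°, 359°


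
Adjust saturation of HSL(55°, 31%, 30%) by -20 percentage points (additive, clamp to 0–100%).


Original S = 31%
Adjustment = -20 percentage points
New S = 31 + (-20) = 11
Clamp to [0, 100] → 11
= HSL(55°, 11%, 30%)


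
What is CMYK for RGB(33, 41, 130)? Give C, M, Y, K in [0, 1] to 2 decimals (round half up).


R'=33/255≈0.1294, G'=41/255≈0.1608, B'=130/255≈0.5098
K = 1 - max(R',G',B') = 1 - 130/255 = 125/255 = 0.49019… → 0.49
(1-R'-K)/(1-K) simplifies to (max-R)/max with max = 130:
C = (130-33)/130 = 97/130 = 0.74615… → 0.75
M = (130-41)/130 = 89/130 = 0.68461… → 0.68
Y = (130-130)/130 = 0/130 = 0 → 0.00
= CMYK(0.75, 0.68, 0.00, 0.49)


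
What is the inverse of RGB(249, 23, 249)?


Invert: (255-R, 255-G, 255-B)
R: 255-249 = 6
G: 255-23 = 232
B: 255-249 = 6
= RGB(6, 232, 6)


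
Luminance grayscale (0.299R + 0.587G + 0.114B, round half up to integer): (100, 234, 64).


Gray = 0.299×R + 0.587×G + 0.114×B
Gray = 0.299×100 + 0.587×234 + 0.114×64
Gray = 29.900 + 137.358 + 7.296
Gray = 174.554 → round half up → 175
Gray = 175


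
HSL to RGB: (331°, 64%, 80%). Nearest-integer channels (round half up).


H=331°, S=0.64, L=0.80
C = (1-|2L-1|)×S = (1-|0.60|)×0.64 = 0.256
H' = H/60 = 331/60 ≈ 5.5167; X = C×(1-|H' mod 2 - 1|) ≈ 0.1237
m = L - C/2 = 0.80 - 0.128 = 0.672
Sector ⌊H'⌋ = 5 → (R',G',B') = (0.256, 0.0, ≈0.1237)
RGB = ((R'+m)×255, (G'+m)×255, (B'+m)×255) = (236.64, 171.36, 202.912)
Round half up → RGB(237, 171, 203)


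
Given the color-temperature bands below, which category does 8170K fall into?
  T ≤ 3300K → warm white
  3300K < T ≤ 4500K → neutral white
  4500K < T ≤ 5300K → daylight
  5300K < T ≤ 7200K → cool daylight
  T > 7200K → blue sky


Temperature: 8170K
8170K > 7200K → blue sky
Classification: blue sky


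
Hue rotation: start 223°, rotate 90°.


New hue = (H + rotation) mod 360
New hue = (223 + 90) mod 360
= 313 mod 360
= 313°


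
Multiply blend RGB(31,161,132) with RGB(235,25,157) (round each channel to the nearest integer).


Multiply: C = A×B/255, rounded to nearest integer
R: 31×235/255 = 7285/255 ≈ 28.569 → 29
G: 161×25/255 = 4025/255 ≈ 15.784 → 16
B: 132×157/255 = 20724/255 ≈ 81.271 → 81
= RGB(29, 16, 81)


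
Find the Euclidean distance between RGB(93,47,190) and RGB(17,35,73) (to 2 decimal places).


d = √[(R₁-R₂)² + (G₁-G₂)² + (B₁-B₂)²]
d = √[(93-17)² + (47-35)² + (190-73)²]
d = √[5776 + 144 + 13689]
d = √19609
d ≈ 140.03


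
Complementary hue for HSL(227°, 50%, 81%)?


Complement = opposite side of color wheel = hue + 180°
H' = (227 + 180) mod 360 = 47°
S and L unchanged.
= HSL(47°, 50%, 81%)


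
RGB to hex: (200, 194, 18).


R = 200 → C8 (hex)
G = 194 → C2 (hex)
B = 18 → 12 (hex)
Hex = #C8C212


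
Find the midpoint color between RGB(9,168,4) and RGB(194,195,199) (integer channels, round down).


Midpoint: each channel = ⌊(C₁+C₂)/2⌋
R: ⌊(9+194)/2⌋ = 101
G: ⌊(168+195)/2⌋ = 181
B: ⌊(4+199)/2⌋ = 101
= RGB(101, 181, 101)


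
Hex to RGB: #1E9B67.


1E → 30 (R)
9B → 155 (G)
67 → 103 (B)
= RGB(30, 155, 103)


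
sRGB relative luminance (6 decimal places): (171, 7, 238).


Linearize each channel (sRGB transfer function): c = v/255; c_lin = c/12.92 if c ≤ 0.04045, else ((c+0.055)/1.055)^2.4
  R: 171/255 ≈ 0.670588 > 0.04045 → ((0.670588+0.055)/1.055)^2.4 ≈ 0.407240
  G: 7/255 ≈ 0.027451 ≤ 0.04045 → 0.027451/12.92 ≈ 0.002125
  B: 238/255 ≈ 0.933333 > 0.04045 → ((0.933333+0.055)/1.055)^2.4 ≈ 0.854993
R_lin = 0.407240, G_lin = 0.002125, B_lin = 0.854993
L = 0.2126×R + 0.7152×G + 0.0722×B
L = 0.2126×0.407240 + 0.7152×0.002125 + 0.0722×0.854993
L ≈ 0.149829


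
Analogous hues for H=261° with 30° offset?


Base hue: 261°
Left analog: (261 - 30) mod 360 = 231°
Right analog: (261 + 30) mod 360 = 291°
Analogous hues = 231° and 291°


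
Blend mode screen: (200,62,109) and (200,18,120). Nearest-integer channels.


Screen: C = 255 - (255-A)×(255-B)/255, rounded to nearest integer
R: 255 - (255-200)×(255-200)/255 = 255 - 3025/255 ≈ 255 - 11.863 = 243.137 → 243
G: 255 - (255-62)×(255-18)/255 = 255 - 45741/255 ≈ 255 - 179.376 = 75.624 → 76
B: 255 - (255-109)×(255-120)/255 = 255 - 19710/255 ≈ 255 - 77.294 = 177.706 → 178
= RGB(243, 76, 178)
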